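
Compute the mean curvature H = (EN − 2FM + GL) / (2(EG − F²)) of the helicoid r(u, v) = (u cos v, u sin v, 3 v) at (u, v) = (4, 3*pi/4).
H = 0

With E = 1, F = 0, G = u^2 + 9, L = 0, M = -3/sqrt(u^2 + 9), N = 0, assemble
  H = (EN − 2FM + GL) / (2(EG − F²)) = 0.
At (u, v) = (4, 3*pi/4): H = 0.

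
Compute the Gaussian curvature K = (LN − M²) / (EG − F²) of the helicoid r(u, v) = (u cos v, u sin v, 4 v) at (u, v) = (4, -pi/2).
K = -1/64

Coefficients of the first fundamental form: E = 1, F = 0, G = u^2 + 16.
Coefficients of the second fundamental form: L = 0, M = -4/sqrt(u^2 + 16), N = 0.
Assemble K = (LN − M²)/(EG − F²) = -16/(u^2 + 16)^2. At (u, v) = (4, -pi/2): K = -1/64.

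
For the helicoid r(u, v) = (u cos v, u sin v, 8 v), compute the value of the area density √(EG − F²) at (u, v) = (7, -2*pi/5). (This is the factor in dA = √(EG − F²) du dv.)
√(EG − F²)|_{(7, -2*pi/5)} = sqrt(113)

E = 1, F = 0, G = u^2 + 64, so EG − F² = u^2 + 64. Taking the positive square root: √(EG − F²) = sqrt(u^2 + 64). At (u, v) = (7, -2*pi/5): sqrt(113).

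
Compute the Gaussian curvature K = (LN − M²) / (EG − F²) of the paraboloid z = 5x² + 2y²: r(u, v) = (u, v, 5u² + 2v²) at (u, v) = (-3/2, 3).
K = 2/6845

Coefficients of the first fundamental form: E = 100*u^2 + 1, F = 40*u*v, G = 16*v^2 + 1.
Coefficients of the second fundamental form: L = 10/sqrt(100*u^2 + 16*v^2 + 1), M = 0, N = 4/sqrt(100*u^2 + 16*v^2 + 1).
Assemble K = (LN − M²)/(EG − F²) = 40/(10000*u^4 + 3200*u^2*v^2 + 200*u^2 + 256*v^4 + 32*v^2 + 1). At (u, v) = (-3/2, 3): K = 2/6845.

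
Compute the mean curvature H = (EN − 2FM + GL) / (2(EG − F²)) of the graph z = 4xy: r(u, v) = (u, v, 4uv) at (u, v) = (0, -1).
H = 0

With E = 16*v^2 + 1, F = 16*u*v, G = 16*u^2 + 1, L = 0, M = 4/sqrt(16*u^2 + 16*v^2 + 1), N = 0, assemble
  H = (EN − 2FM + GL) / (2(EG − F²)) = -64*u*v/(16*u^2 + 16*v^2 + 1)^(3/2).
At (u, v) = (0, -1): H = 0.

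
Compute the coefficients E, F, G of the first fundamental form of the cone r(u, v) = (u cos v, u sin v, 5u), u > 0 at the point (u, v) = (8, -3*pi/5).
E = 26;  F = 0;  G = 64

Partials: r_u = (cos(v), sin(v), 5), r_v = (-u*sin(v), u*cos(v), 0). As functions of (u, v):
  E = r_u · r_u = 26,
  F = r_u · r_v = 0,
  G = r_v · r_v = u^2.
Evaluating at (u, v) = (8, -3*pi/5): E = 26, F = 0, G = 64.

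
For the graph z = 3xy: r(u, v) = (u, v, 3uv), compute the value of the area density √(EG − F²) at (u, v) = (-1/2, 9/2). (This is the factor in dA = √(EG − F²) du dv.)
√(EG − F²)|_{(-1/2, 9/2)} = sqrt(742)/2

E = 9*v^2 + 1, F = 9*u*v, G = 9*u^2 + 1, so EG − F² = 9*u^2 + 9*v^2 + 1. Taking the positive square root: √(EG − F²) = sqrt(9*u^2 + 9*v^2 + 1). At (u, v) = (-1/2, 9/2): sqrt(742)/2.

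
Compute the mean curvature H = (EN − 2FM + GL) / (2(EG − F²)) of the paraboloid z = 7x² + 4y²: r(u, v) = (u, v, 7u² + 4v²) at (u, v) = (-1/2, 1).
H = 655*sqrt(114)/12996

With E = 196*u^2 + 1, F = 112*u*v, G = 64*v^2 + 1, L = 14/sqrt(196*u^2 + 64*v^2 + 1), M = 0, N = 8/sqrt(196*u^2 + 64*v^2 + 1), assemble
  H = (EN − 2FM + GL) / (2(EG − F²)) = (784*u^2 + 448*v^2 + 11)/(196*u^2 + 64*v^2 + 1)^(3/2).
At (u, v) = (-1/2, 1): H = 655*sqrt(114)/12996.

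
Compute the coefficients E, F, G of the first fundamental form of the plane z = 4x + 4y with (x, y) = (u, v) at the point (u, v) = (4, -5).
E = 17;  F = 16;  G = 17

Partials: r_u = (1, 0, 4), r_v = (0, 1, 4). As functions of (u, v):
  E = r_u · r_u = 17,
  F = r_u · r_v = 16,
  G = r_v · r_v = 17.
Evaluating at (u, v) = (4, -5): E = 17, F = 16, G = 17.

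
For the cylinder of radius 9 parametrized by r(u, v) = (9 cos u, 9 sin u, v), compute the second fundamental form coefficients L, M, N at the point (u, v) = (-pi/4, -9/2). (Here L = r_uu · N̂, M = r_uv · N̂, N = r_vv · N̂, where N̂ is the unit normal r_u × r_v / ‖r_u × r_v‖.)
L = -9;  M = 0;  N = 0

Compute the unit normal N̂(u, v) = (cos(u), sin(u), 0), and the second partials r_uu, r_uv, r_vv. Take dot products:
  L(u, v) = r_uu · N̂ = -9,
  M(u, v) = r_uv · N̂ = 0,
  N(u, v) = r_vv · N̂ = 0.
Evaluating at (u, v) = (-pi/4, -9/2):
  L = -9, M = 0, N = 0.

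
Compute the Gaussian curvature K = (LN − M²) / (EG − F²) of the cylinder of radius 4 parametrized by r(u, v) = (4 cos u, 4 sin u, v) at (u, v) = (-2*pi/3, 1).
K = 0

Coefficients of the first fundamental form: E = 16, F = 0, G = 1.
Coefficients of the second fundamental form: L = -4, M = 0, N = 0.
Assemble K = (LN − M²)/(EG − F²) = 0. At (u, v) = (-2*pi/3, 1): K = 0.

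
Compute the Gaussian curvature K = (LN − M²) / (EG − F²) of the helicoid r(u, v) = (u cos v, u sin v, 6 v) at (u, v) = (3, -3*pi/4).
K = -4/225

Coefficients of the first fundamental form: E = 1, F = 0, G = u^2 + 36.
Coefficients of the second fundamental form: L = 0, M = -6/sqrt(u^2 + 36), N = 0.
Assemble K = (LN − M²)/(EG − F²) = -36/(u^2 + 36)^2. At (u, v) = (3, -3*pi/4): K = -4/225.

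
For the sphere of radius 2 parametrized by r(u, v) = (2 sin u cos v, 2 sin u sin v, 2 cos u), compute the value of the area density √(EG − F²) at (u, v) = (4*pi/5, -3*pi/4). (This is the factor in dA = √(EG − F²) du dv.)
√(EG − F²)|_{(4*pi/5, -3*pi/4)} = sqrt(10 - 2*sqrt(5))

E = 4, F = 0, G = 4*sin(u)^2, so EG − F² = 16*sin(u)^2. Taking the positive square root: √(EG − F²) = 4*Abs(sin(u)). At (u, v) = (4*pi/5, -3*pi/4): sqrt(10 - 2*sqrt(5)).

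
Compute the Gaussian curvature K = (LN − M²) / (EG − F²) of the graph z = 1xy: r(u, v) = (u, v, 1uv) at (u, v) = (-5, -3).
K = -1/1225

Coefficients of the first fundamental form: E = v^2 + 1, F = u*v, G = u^2 + 1.
Coefficients of the second fundamental form: L = 0, M = 1/sqrt(u^2 + v^2 + 1), N = 0.
Assemble K = (LN − M²)/(EG − F²) = 1/((u^2*v^2 - (u^2 + 1)*(v^2 + 1))*(u^2 + v^2 + 1)). At (u, v) = (-5, -3): K = -1/1225.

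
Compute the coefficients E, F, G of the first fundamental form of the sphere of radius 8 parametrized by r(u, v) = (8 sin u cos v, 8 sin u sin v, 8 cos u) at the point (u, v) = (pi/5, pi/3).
E = 64;  F = 0;  G = 40 - 8*sqrt(5)

Partials: r_u = (8*cos(u)*cos(v), 8*sin(v)*cos(u), -8*sin(u)), r_v = (-8*sin(u)*sin(v), 8*sin(u)*cos(v), 0). As functions of (u, v):
  E = r_u · r_u = 64,
  F = r_u · r_v = 0,
  G = r_v · r_v = 64*sin(u)^2.
Evaluating at (u, v) = (pi/5, pi/3): E = 64, F = 0, G = 40 - 8*sqrt(5).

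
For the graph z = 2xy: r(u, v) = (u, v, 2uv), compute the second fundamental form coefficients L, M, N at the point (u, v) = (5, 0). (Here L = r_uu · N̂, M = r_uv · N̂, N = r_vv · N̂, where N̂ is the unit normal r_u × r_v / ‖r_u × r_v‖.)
L = 0;  M = 2*sqrt(101)/101;  N = 0

Compute the unit normal N̂(u, v) = (-2*v/sqrt(4*u^2 + 4*v^2 + 1), -2*u/sqrt(4*u^2 + 4*v^2 + 1), 1/sqrt(4*u^2 + 4*v^2 + 1)), and the second partials r_uu, r_uv, r_vv. Take dot products:
  L(u, v) = r_uu · N̂ = 0,
  M(u, v) = r_uv · N̂ = 2/sqrt(4*u^2 + 4*v^2 + 1),
  N(u, v) = r_vv · N̂ = 0.
Evaluating at (u, v) = (5, 0):
  L = 0, M = 2*sqrt(101)/101, N = 0.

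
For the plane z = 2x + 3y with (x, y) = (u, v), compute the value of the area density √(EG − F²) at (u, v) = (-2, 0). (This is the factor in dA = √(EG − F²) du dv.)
√(EG − F²)|_{(-2, 0)} = sqrt(14)

E = 5, F = 6, G = 10, so EG − F² = 14. Taking the positive square root: √(EG − F²) = sqrt(14). At (u, v) = (-2, 0): sqrt(14).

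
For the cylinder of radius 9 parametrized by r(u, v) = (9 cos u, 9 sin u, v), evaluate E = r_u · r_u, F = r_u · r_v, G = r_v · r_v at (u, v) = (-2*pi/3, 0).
E = 81;  F = 0;  G = 1

Partials: r_u = (-9*sin(u), 9*cos(u), 0), r_v = (0, 0, 1). As functions of (u, v):
  E = r_u · r_u = 81,
  F = r_u · r_v = 0,
  G = r_v · r_v = 1.
Evaluating at (u, v) = (-2*pi/3, 0): E = 81, F = 0, G = 1.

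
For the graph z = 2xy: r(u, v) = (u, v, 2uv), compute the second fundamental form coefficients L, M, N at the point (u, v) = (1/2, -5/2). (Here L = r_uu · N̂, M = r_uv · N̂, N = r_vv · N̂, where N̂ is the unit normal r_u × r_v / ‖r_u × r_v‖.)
L = 0;  M = 2*sqrt(3)/9;  N = 0

Compute the unit normal N̂(u, v) = (-2*v/sqrt(4*u^2 + 4*v^2 + 1), -2*u/sqrt(4*u^2 + 4*v^2 + 1), 1/sqrt(4*u^2 + 4*v^2 + 1)), and the second partials r_uu, r_uv, r_vv. Take dot products:
  L(u, v) = r_uu · N̂ = 0,
  M(u, v) = r_uv · N̂ = 2/sqrt(4*u^2 + 4*v^2 + 1),
  N(u, v) = r_vv · N̂ = 0.
Evaluating at (u, v) = (1/2, -5/2):
  L = 0, M = 2*sqrt(3)/9, N = 0.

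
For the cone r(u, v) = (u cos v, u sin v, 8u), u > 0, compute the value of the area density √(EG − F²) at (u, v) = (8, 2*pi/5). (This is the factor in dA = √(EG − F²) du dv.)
√(EG − F²)|_{(8, 2*pi/5)} = 8*sqrt(65)

E = 65, F = 0, G = u^2, so EG − F² = 65*u^2. Taking the positive square root: √(EG − F²) = sqrt(65)*Abs(u). At (u, v) = (8, 2*pi/5): 8*sqrt(65).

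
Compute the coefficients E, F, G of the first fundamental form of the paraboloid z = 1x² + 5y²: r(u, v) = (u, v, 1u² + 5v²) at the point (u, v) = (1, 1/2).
E = 5;  F = 10;  G = 26

Partials: r_u = (1, 0, 2*u), r_v = (0, 1, 10*v). As functions of (u, v):
  E = r_u · r_u = 4*u^2 + 1,
  F = r_u · r_v = 20*u*v,
  G = r_v · r_v = 100*v^2 + 1.
Evaluating at (u, v) = (1, 1/2): E = 5, F = 10, G = 26.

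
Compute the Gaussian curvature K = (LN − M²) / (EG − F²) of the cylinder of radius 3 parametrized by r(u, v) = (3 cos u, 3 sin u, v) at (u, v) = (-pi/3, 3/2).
K = 0

Coefficients of the first fundamental form: E = 9, F = 0, G = 1.
Coefficients of the second fundamental form: L = -3, M = 0, N = 0.
Assemble K = (LN − M²)/(EG − F²) = 0. At (u, v) = (-pi/3, 3/2): K = 0.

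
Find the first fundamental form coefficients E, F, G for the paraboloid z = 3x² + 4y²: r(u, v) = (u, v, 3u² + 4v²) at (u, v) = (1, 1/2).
E = 37;  F = 24;  G = 17

Partials: r_u = (1, 0, 6*u), r_v = (0, 1, 8*v). As functions of (u, v):
  E = r_u · r_u = 36*u^2 + 1,
  F = r_u · r_v = 48*u*v,
  G = r_v · r_v = 64*v^2 + 1.
Evaluating at (u, v) = (1, 1/2): E = 37, F = 24, G = 17.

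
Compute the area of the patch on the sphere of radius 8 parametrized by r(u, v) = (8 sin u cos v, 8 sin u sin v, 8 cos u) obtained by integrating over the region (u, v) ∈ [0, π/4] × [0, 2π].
Area = 64*pi*(2 - sqrt(2))

Area = ∫∫ √(EG − F²) du dv with √(EG − F²) = 64*Abs(sin(u)). Integrating over [0, π/4] × [0, 2π] gives 64*pi*(2 - sqrt(2)).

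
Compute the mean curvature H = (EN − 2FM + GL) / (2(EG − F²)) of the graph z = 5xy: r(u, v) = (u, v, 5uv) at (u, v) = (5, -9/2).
H = 22500*sqrt(4529)/20511841

With E = 25*v^2 + 1, F = 25*u*v, G = 25*u^2 + 1, L = 0, M = 5/sqrt(25*u^2 + 25*v^2 + 1), N = 0, assemble
  H = (EN − 2FM + GL) / (2(EG − F²)) = -125*u*v/(25*u^2 + 25*v^2 + 1)^(3/2).
At (u, v) = (5, -9/2): H = 22500*sqrt(4529)/20511841.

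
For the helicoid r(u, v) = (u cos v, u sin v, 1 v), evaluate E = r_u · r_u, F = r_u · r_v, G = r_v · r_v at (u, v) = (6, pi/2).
E = 1;  F = 0;  G = 37

Partials: r_u = (cos(v), sin(v), 0), r_v = (-u*sin(v), u*cos(v), 1). As functions of (u, v):
  E = r_u · r_u = 1,
  F = r_u · r_v = 0,
  G = r_v · r_v = u^2 + 1.
Evaluating at (u, v) = (6, pi/2): E = 1, F = 0, G = 37.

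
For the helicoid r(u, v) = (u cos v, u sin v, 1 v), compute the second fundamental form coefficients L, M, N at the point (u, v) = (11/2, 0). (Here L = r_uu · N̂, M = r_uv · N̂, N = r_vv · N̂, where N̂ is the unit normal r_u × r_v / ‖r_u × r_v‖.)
L = 0;  M = -2*sqrt(5)/25;  N = 0

Compute the unit normal N̂(u, v) = (sin(v)/sqrt(u^2 + 1), -cos(v)/sqrt(u^2 + 1), u/sqrt(u^2 + 1)), and the second partials r_uu, r_uv, r_vv. Take dot products:
  L(u, v) = r_uu · N̂ = 0,
  M(u, v) = r_uv · N̂ = -1/sqrt(u^2 + 1),
  N(u, v) = r_vv · N̂ = 0.
Evaluating at (u, v) = (11/2, 0):
  L = 0, M = -2*sqrt(5)/25, N = 0.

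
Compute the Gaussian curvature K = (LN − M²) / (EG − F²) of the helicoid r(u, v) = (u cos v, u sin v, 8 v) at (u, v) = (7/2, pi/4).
K = -1024/93025

Coefficients of the first fundamental form: E = 1, F = 0, G = u^2 + 64.
Coefficients of the second fundamental form: L = 0, M = -8/sqrt(u^2 + 64), N = 0.
Assemble K = (LN − M²)/(EG − F²) = -64/(u^2 + 64)^2. At (u, v) = (7/2, pi/4): K = -1024/93025.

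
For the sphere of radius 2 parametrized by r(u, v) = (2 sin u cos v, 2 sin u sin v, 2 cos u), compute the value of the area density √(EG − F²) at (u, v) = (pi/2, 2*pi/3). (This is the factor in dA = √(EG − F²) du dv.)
√(EG − F²)|_{(pi/2, 2*pi/3)} = 4

E = 4, F = 0, G = 4*sin(u)^2, so EG − F² = 16*sin(u)^2. Taking the positive square root: √(EG − F²) = 4*Abs(sin(u)). At (u, v) = (pi/2, 2*pi/3): 4.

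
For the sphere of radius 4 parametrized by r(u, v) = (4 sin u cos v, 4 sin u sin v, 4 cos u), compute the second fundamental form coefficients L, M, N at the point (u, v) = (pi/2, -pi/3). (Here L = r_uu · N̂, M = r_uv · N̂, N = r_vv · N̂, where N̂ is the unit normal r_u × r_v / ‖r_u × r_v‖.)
L = -4;  M = 0;  N = -4

Compute the unit normal N̂(u, v) = (sin(u)^2*cos(v)/Abs(sin(u)), sin(u)^2*sin(v)/Abs(sin(u)), sin(2*u)/(2*Abs(sin(u)))), and the second partials r_uu, r_uv, r_vv. Take dot products:
  L(u, v) = r_uu · N̂ = -4*sin(u)/Abs(sin(u)),
  M(u, v) = r_uv · N̂ = 0,
  N(u, v) = r_vv · N̂ = -4*sin(u)^3/Abs(sin(u)).
Evaluating at (u, v) = (pi/2, -pi/3):
  L = -4, M = 0, N = -4.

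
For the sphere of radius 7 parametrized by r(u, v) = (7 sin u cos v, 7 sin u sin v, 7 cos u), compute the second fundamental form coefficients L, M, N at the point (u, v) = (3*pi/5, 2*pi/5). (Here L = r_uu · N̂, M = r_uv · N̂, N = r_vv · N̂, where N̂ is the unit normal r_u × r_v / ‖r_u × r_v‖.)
L = -7;  M = 0;  N = -35/8 - 7*sqrt(5)/8

Compute the unit normal N̂(u, v) = (sin(u)^2*cos(v)/Abs(sin(u)), sin(u)^2*sin(v)/Abs(sin(u)), sin(2*u)/(2*Abs(sin(u)))), and the second partials r_uu, r_uv, r_vv. Take dot products:
  L(u, v) = r_uu · N̂ = -7*sin(u)/Abs(sin(u)),
  M(u, v) = r_uv · N̂ = 0,
  N(u, v) = r_vv · N̂ = -7*sin(u)^3/Abs(sin(u)).
Evaluating at (u, v) = (3*pi/5, 2*pi/5):
  L = -7, M = 0, N = -35/8 - 7*sqrt(5)/8.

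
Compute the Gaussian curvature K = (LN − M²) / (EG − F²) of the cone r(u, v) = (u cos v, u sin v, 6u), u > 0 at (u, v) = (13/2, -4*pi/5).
K = 0

Coefficients of the first fundamental form: E = 37, F = 0, G = u^2.
Coefficients of the second fundamental form: L = 0, M = 0, N = 6*sqrt(37)*u^2/(37*Abs(u)).
Assemble K = (LN − M²)/(EG − F²) = 0. At (u, v) = (13/2, -4*pi/5): K = 0.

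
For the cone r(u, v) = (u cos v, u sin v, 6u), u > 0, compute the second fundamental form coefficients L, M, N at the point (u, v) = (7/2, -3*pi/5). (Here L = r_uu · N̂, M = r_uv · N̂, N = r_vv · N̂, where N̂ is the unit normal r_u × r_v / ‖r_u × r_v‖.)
L = 0;  M = 0;  N = 21*sqrt(37)/37

Compute the unit normal N̂(u, v) = (-6*sqrt(37)*u*cos(v)/(37*Abs(u)), -6*sqrt(37)*u*sin(v)/(37*Abs(u)), sqrt(37)*u/(37*Abs(u))), and the second partials r_uu, r_uv, r_vv. Take dot products:
  L(u, v) = r_uu · N̂ = 0,
  M(u, v) = r_uv · N̂ = 0,
  N(u, v) = r_vv · N̂ = 6*sqrt(37)*u^2/(37*Abs(u)).
Evaluating at (u, v) = (7/2, -3*pi/5):
  L = 0, M = 0, N = 21*sqrt(37)/37.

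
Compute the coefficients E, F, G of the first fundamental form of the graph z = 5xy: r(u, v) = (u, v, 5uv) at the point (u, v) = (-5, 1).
E = 26;  F = -125;  G = 626

Partials: r_u = (1, 0, 5*v), r_v = (0, 1, 5*u). As functions of (u, v):
  E = r_u · r_u = 25*v^2 + 1,
  F = r_u · r_v = 25*u*v,
  G = r_v · r_v = 25*u^2 + 1.
Evaluating at (u, v) = (-5, 1): E = 26, F = -125, G = 626.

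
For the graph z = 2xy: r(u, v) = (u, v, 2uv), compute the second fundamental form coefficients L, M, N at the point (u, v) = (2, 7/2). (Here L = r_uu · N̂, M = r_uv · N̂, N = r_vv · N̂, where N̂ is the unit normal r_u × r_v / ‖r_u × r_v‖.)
L = 0;  M = sqrt(66)/33;  N = 0

Compute the unit normal N̂(u, v) = (-2*v/sqrt(4*u^2 + 4*v^2 + 1), -2*u/sqrt(4*u^2 + 4*v^2 + 1), 1/sqrt(4*u^2 + 4*v^2 + 1)), and the second partials r_uu, r_uv, r_vv. Take dot products:
  L(u, v) = r_uu · N̂ = 0,
  M(u, v) = r_uv · N̂ = 2/sqrt(4*u^2 + 4*v^2 + 1),
  N(u, v) = r_vv · N̂ = 0.
Evaluating at (u, v) = (2, 7/2):
  L = 0, M = sqrt(66)/33, N = 0.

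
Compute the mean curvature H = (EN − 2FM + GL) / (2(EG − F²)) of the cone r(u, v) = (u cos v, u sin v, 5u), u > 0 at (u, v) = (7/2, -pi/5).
H = 5*sqrt(26)/182

With E = 26, F = 0, G = u^2, L = 0, M = 0, N = 5*sqrt(26)*u^2/(26*Abs(u)), assemble
  H = (EN − 2FM + GL) / (2(EG − F²)) = 5*sqrt(26)/(52*Abs(u)).
At (u, v) = (7/2, -pi/5): H = 5*sqrt(26)/182.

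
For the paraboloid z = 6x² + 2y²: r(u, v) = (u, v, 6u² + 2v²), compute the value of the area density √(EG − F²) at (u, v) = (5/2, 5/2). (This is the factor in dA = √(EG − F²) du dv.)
√(EG − F²)|_{(5/2, 5/2)} = sqrt(1001)

E = 144*u^2 + 1, F = 48*u*v, G = 16*v^2 + 1, so EG − F² = 144*u^2 + 16*v^2 + 1. Taking the positive square root: √(EG − F²) = sqrt(144*u^2 + 16*v^2 + 1). At (u, v) = (5/2, 5/2): sqrt(1001).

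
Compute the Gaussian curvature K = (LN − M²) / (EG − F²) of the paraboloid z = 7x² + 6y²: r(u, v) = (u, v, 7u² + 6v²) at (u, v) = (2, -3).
K = 168/4330561

Coefficients of the first fundamental form: E = 196*u^2 + 1, F = 168*u*v, G = 144*v^2 + 1.
Coefficients of the second fundamental form: L = 14/sqrt(196*u^2 + 144*v^2 + 1), M = 0, N = 12/sqrt(196*u^2 + 144*v^2 + 1).
Assemble K = (LN − M²)/(EG − F²) = 168/(38416*u^4 + 56448*u^2*v^2 + 392*u^2 + 20736*v^4 + 288*v^2 + 1). At (u, v) = (2, -3): K = 168/4330561.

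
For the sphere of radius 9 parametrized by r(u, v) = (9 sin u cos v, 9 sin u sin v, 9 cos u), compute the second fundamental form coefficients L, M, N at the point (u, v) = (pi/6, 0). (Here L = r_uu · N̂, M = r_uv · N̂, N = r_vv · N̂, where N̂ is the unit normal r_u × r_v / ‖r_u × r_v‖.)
L = -9;  M = 0;  N = -9/4

Compute the unit normal N̂(u, v) = (sin(u)^2*cos(v)/Abs(sin(u)), sin(u)^2*sin(v)/Abs(sin(u)), sin(2*u)/(2*Abs(sin(u)))), and the second partials r_uu, r_uv, r_vv. Take dot products:
  L(u, v) = r_uu · N̂ = -9*sin(u)/Abs(sin(u)),
  M(u, v) = r_uv · N̂ = 0,
  N(u, v) = r_vv · N̂ = -9*sin(u)^3/Abs(sin(u)).
Evaluating at (u, v) = (pi/6, 0):
  L = -9, M = 0, N = -9/4.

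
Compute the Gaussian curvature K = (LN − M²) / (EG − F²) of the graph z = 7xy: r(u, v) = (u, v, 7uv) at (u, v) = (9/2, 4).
K = -784/50537881

Coefficients of the first fundamental form: E = 49*v^2 + 1, F = 49*u*v, G = 49*u^2 + 1.
Coefficients of the second fundamental form: L = 0, M = 7/sqrt(49*u^2 + 49*v^2 + 1), N = 0.
Assemble K = (LN − M²)/(EG − F²) = -49/(2401*u^4 + 4802*u^2*v^2 + 98*u^2 + 2401*v^4 + 98*v^2 + 1). At (u, v) = (9/2, 4): K = -784/50537881.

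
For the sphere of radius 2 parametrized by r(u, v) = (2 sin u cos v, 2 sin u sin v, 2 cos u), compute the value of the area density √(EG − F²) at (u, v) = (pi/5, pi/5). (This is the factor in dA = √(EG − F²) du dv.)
√(EG − F²)|_{(pi/5, pi/5)} = sqrt(10 - 2*sqrt(5))

E = 4, F = 0, G = 4*sin(u)^2, so EG − F² = 16*sin(u)^2. Taking the positive square root: √(EG − F²) = 4*Abs(sin(u)). At (u, v) = (pi/5, pi/5): sqrt(10 - 2*sqrt(5)).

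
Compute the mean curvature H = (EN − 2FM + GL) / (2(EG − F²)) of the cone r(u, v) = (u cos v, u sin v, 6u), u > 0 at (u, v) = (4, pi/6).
H = 3*sqrt(37)/148

With E = 37, F = 0, G = u^2, L = 0, M = 0, N = 6*sqrt(37)*u^2/(37*Abs(u)), assemble
  H = (EN − 2FM + GL) / (2(EG − F²)) = 3*sqrt(37)/(37*Abs(u)).
At (u, v) = (4, pi/6): H = 3*sqrt(37)/148.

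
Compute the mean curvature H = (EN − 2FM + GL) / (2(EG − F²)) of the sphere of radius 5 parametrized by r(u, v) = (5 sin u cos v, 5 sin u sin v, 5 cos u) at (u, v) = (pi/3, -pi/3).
H = -1/5

With E = 25, F = 0, G = 25*sin(u)^2, L = -5*sin(u)/Abs(sin(u)), M = 0, N = -5*sin(u)^3/Abs(sin(u)), assemble
  H = (EN − 2FM + GL) / (2(EG − F²)) = -sin(u)/(5*Abs(sin(u))).
At (u, v) = (pi/3, -pi/3): H = -1/5.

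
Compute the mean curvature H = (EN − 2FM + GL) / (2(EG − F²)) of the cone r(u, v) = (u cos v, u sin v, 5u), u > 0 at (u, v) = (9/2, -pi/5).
H = 5*sqrt(26)/234

With E = 26, F = 0, G = u^2, L = 0, M = 0, N = 5*sqrt(26)*u^2/(26*Abs(u)), assemble
  H = (EN − 2FM + GL) / (2(EG − F²)) = 5*sqrt(26)/(52*Abs(u)).
At (u, v) = (9/2, -pi/5): H = 5*sqrt(26)/234.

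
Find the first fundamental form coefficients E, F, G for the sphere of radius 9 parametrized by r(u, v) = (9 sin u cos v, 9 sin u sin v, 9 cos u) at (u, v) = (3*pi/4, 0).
E = 81;  F = 0;  G = 81/2

Partials: r_u = (9*cos(u)*cos(v), 9*sin(v)*cos(u), -9*sin(u)), r_v = (-9*sin(u)*sin(v), 9*sin(u)*cos(v), 0). As functions of (u, v):
  E = r_u · r_u = 81,
  F = r_u · r_v = 0,
  G = r_v · r_v = 81*sin(u)^2.
Evaluating at (u, v) = (3*pi/4, 0): E = 81, F = 0, G = 81/2.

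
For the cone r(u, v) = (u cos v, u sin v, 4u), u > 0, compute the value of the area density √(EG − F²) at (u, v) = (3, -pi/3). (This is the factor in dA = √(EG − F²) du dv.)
√(EG − F²)|_{(3, -pi/3)} = 3*sqrt(17)

E = 17, F = 0, G = u^2, so EG − F² = 17*u^2. Taking the positive square root: √(EG − F²) = sqrt(17)*Abs(u). At (u, v) = (3, -pi/3): 3*sqrt(17).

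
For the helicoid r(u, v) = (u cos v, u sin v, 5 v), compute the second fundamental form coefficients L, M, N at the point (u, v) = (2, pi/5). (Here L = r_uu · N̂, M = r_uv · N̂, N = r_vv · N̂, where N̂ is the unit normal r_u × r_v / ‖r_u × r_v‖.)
L = 0;  M = -5*sqrt(29)/29;  N = 0

Compute the unit normal N̂(u, v) = (5*sin(v)/sqrt(u^2 + 25), -5*cos(v)/sqrt(u^2 + 25), u/sqrt(u^2 + 25)), and the second partials r_uu, r_uv, r_vv. Take dot products:
  L(u, v) = r_uu · N̂ = 0,
  M(u, v) = r_uv · N̂ = -5/sqrt(u^2 + 25),
  N(u, v) = r_vv · N̂ = 0.
Evaluating at (u, v) = (2, pi/5):
  L = 0, M = -5*sqrt(29)/29, N = 0.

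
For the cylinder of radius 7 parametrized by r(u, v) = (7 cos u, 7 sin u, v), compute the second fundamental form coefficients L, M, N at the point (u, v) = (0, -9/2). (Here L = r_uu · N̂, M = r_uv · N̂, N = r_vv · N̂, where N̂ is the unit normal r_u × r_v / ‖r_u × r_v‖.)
L = -7;  M = 0;  N = 0

Compute the unit normal N̂(u, v) = (cos(u), sin(u), 0), and the second partials r_uu, r_uv, r_vv. Take dot products:
  L(u, v) = r_uu · N̂ = -7,
  M(u, v) = r_uv · N̂ = 0,
  N(u, v) = r_vv · N̂ = 0.
Evaluating at (u, v) = (0, -9/2):
  L = -7, M = 0, N = 0.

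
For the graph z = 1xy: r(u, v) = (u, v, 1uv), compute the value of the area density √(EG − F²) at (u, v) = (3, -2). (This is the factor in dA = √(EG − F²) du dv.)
√(EG − F²)|_{(3, -2)} = sqrt(14)

E = v^2 + 1, F = u*v, G = u^2 + 1, so EG − F² = u^2 + v^2 + 1. Taking the positive square root: √(EG − F²) = sqrt(u^2 + v^2 + 1). At (u, v) = (3, -2): sqrt(14).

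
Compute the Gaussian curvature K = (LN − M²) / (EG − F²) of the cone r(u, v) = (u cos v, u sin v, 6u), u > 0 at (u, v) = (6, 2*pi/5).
K = 0

Coefficients of the first fundamental form: E = 37, F = 0, G = u^2.
Coefficients of the second fundamental form: L = 0, M = 0, N = 6*sqrt(37)*u^2/(37*Abs(u)).
Assemble K = (LN − M²)/(EG − F²) = 0. At (u, v) = (6, 2*pi/5): K = 0.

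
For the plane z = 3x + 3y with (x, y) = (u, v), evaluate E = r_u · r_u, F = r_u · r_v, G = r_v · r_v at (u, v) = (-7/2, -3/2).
E = 10;  F = 9;  G = 10

Partials: r_u = (1, 0, 3), r_v = (0, 1, 3). As functions of (u, v):
  E = r_u · r_u = 10,
  F = r_u · r_v = 9,
  G = r_v · r_v = 10.
Evaluating at (u, v) = (-7/2, -3/2): E = 10, F = 9, G = 10.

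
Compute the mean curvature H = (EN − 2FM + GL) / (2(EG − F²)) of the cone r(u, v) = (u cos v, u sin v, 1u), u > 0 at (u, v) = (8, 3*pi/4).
H = sqrt(2)/32

With E = 2, F = 0, G = u^2, L = 0, M = 0, N = sqrt(2)*u^2/(2*Abs(u)), assemble
  H = (EN − 2FM + GL) / (2(EG − F²)) = sqrt(2)/(4*Abs(u)).
At (u, v) = (8, 3*pi/4): H = sqrt(2)/32.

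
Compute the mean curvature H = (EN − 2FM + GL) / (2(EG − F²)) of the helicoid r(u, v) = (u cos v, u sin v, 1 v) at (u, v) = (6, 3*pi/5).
H = 0

With E = 1, F = 0, G = u^2 + 1, L = 0, M = -1/sqrt(u^2 + 1), N = 0, assemble
  H = (EN − 2FM + GL) / (2(EG − F²)) = 0.
At (u, v) = (6, 3*pi/5): H = 0.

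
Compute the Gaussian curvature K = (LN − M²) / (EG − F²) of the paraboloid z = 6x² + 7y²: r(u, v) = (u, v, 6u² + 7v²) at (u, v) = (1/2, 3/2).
K = 42/57121

Coefficients of the first fundamental form: E = 144*u^2 + 1, F = 168*u*v, G = 196*v^2 + 1.
Coefficients of the second fundamental form: L = 12/sqrt(144*u^2 + 196*v^2 + 1), M = 0, N = 14/sqrt(144*u^2 + 196*v^2 + 1).
Assemble K = (LN − M²)/(EG − F²) = 168/(20736*u^4 + 56448*u^2*v^2 + 288*u^2 + 38416*v^4 + 392*v^2 + 1). At (u, v) = (1/2, 3/2): K = 42/57121.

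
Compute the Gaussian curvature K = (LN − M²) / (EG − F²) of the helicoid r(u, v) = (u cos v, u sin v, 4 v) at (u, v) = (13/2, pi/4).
K = -256/54289

Coefficients of the first fundamental form: E = 1, F = 0, G = u^2 + 16.
Coefficients of the second fundamental form: L = 0, M = -4/sqrt(u^2 + 16), N = 0.
Assemble K = (LN − M²)/(EG − F²) = -16/(u^2 + 16)^2. At (u, v) = (13/2, pi/4): K = -256/54289.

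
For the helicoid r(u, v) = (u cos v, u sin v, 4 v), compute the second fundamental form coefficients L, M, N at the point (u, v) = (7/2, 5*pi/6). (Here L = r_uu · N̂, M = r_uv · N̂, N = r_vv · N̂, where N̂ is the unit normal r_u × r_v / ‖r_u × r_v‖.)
L = 0;  M = -8*sqrt(113)/113;  N = 0

Compute the unit normal N̂(u, v) = (4*sin(v)/sqrt(u^2 + 16), -4*cos(v)/sqrt(u^2 + 16), u/sqrt(u^2 + 16)), and the second partials r_uu, r_uv, r_vv. Take dot products:
  L(u, v) = r_uu · N̂ = 0,
  M(u, v) = r_uv · N̂ = -4/sqrt(u^2 + 16),
  N(u, v) = r_vv · N̂ = 0.
Evaluating at (u, v) = (7/2, 5*pi/6):
  L = 0, M = -8*sqrt(113)/113, N = 0.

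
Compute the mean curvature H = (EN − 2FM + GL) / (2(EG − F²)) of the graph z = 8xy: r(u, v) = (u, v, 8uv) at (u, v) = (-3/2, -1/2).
H = -384*sqrt(161)/25921

With E = 64*v^2 + 1, F = 64*u*v, G = 64*u^2 + 1, L = 0, M = 8/sqrt(64*u^2 + 64*v^2 + 1), N = 0, assemble
  H = (EN − 2FM + GL) / (2(EG − F²)) = -512*u*v/(64*u^2 + 64*v^2 + 1)^(3/2).
At (u, v) = (-3/2, -1/2): H = -384*sqrt(161)/25921.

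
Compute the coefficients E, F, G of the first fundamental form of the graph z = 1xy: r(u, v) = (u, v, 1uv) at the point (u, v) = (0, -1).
E = 2;  F = 0;  G = 1

Partials: r_u = (1, 0, v), r_v = (0, 1, u). As functions of (u, v):
  E = r_u · r_u = v^2 + 1,
  F = r_u · r_v = u*v,
  G = r_v · r_v = u^2 + 1.
Evaluating at (u, v) = (0, -1): E = 2, F = 0, G = 1.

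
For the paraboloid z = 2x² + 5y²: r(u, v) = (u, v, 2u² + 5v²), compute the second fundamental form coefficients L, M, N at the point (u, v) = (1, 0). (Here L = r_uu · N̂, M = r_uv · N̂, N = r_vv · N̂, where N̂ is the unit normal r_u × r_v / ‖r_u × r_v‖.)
L = 4*sqrt(17)/17;  M = 0;  N = 10*sqrt(17)/17

Compute the unit normal N̂(u, v) = (-4*u/sqrt(16*u^2 + 100*v^2 + 1), -10*v/sqrt(16*u^2 + 100*v^2 + 1), 1/sqrt(16*u^2 + 100*v^2 + 1)), and the second partials r_uu, r_uv, r_vv. Take dot products:
  L(u, v) = r_uu · N̂ = 4/sqrt(16*u^2 + 100*v^2 + 1),
  M(u, v) = r_uv · N̂ = 0,
  N(u, v) = r_vv · N̂ = 10/sqrt(16*u^2 + 100*v^2 + 1).
Evaluating at (u, v) = (1, 0):
  L = 4*sqrt(17)/17, M = 0, N = 10*sqrt(17)/17.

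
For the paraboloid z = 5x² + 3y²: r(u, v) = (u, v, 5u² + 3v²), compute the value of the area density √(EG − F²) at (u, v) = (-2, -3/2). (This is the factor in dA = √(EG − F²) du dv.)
√(EG − F²)|_{(-2, -3/2)} = sqrt(482)

E = 100*u^2 + 1, F = 60*u*v, G = 36*v^2 + 1, so EG − F² = 100*u^2 + 36*v^2 + 1. Taking the positive square root: √(EG − F²) = sqrt(100*u^2 + 36*v^2 + 1). At (u, v) = (-2, -3/2): sqrt(482).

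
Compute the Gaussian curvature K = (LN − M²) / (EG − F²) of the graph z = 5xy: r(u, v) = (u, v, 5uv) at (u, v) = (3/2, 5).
K = -400/7447441

Coefficients of the first fundamental form: E = 25*v^2 + 1, F = 25*u*v, G = 25*u^2 + 1.
Coefficients of the second fundamental form: L = 0, M = 5/sqrt(25*u^2 + 25*v^2 + 1), N = 0.
Assemble K = (LN − M²)/(EG − F²) = -25/(625*u^4 + 1250*u^2*v^2 + 50*u^2 + 625*v^4 + 50*v^2 + 1). At (u, v) = (3/2, 5): K = -400/7447441.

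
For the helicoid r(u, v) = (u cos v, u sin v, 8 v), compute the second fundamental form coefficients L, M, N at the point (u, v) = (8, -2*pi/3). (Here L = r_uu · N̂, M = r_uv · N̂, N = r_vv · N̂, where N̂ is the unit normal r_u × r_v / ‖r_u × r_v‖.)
L = 0;  M = -sqrt(2)/2;  N = 0

Compute the unit normal N̂(u, v) = (8*sin(v)/sqrt(u^2 + 64), -8*cos(v)/sqrt(u^2 + 64), u/sqrt(u^2 + 64)), and the second partials r_uu, r_uv, r_vv. Take dot products:
  L(u, v) = r_uu · N̂ = 0,
  M(u, v) = r_uv · N̂ = -8/sqrt(u^2 + 64),
  N(u, v) = r_vv · N̂ = 0.
Evaluating at (u, v) = (8, -2*pi/3):
  L = 0, M = -sqrt(2)/2, N = 0.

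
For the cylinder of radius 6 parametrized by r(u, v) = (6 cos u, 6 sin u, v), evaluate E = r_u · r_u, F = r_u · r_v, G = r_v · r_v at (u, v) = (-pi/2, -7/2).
E = 36;  F = 0;  G = 1

Partials: r_u = (-6*sin(u), 6*cos(u), 0), r_v = (0, 0, 1). As functions of (u, v):
  E = r_u · r_u = 36,
  F = r_u · r_v = 0,
  G = r_v · r_v = 1.
Evaluating at (u, v) = (-pi/2, -7/2): E = 36, F = 0, G = 1.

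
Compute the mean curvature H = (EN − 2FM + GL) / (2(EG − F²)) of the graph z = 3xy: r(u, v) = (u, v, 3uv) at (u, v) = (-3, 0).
H = 0

With E = 9*v^2 + 1, F = 9*u*v, G = 9*u^2 + 1, L = 0, M = 3/sqrt(9*u^2 + 9*v^2 + 1), N = 0, assemble
  H = (EN − 2FM + GL) / (2(EG − F²)) = -27*u*v/(9*u^2 + 9*v^2 + 1)^(3/2).
At (u, v) = (-3, 0): H = 0.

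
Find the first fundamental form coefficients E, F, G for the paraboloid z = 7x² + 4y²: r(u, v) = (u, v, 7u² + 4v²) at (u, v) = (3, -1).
E = 1765;  F = -336;  G = 65

Partials: r_u = (1, 0, 14*u), r_v = (0, 1, 8*v). As functions of (u, v):
  E = r_u · r_u = 196*u^2 + 1,
  F = r_u · r_v = 112*u*v,
  G = r_v · r_v = 64*v^2 + 1.
Evaluating at (u, v) = (3, -1): E = 1765, F = -336, G = 65.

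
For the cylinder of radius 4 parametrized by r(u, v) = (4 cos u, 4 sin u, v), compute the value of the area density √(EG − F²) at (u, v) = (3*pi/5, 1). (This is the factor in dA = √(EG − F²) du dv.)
√(EG − F²)|_{(3*pi/5, 1)} = 4

E = 16, F = 0, G = 1, so EG − F² = 16. Taking the positive square root: √(EG − F²) = 4. At (u, v) = (3*pi/5, 1): 4.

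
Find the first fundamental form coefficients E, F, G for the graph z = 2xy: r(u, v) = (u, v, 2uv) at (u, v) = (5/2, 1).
E = 5;  F = 10;  G = 26

Partials: r_u = (1, 0, 2*v), r_v = (0, 1, 2*u). As functions of (u, v):
  E = r_u · r_u = 4*v^2 + 1,
  F = r_u · r_v = 4*u*v,
  G = r_v · r_v = 4*u^2 + 1.
Evaluating at (u, v) = (5/2, 1): E = 5, F = 10, G = 26.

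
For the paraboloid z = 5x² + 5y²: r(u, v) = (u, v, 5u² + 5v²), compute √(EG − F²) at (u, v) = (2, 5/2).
√(EG − F²)|_{(2, 5/2)} = 3*sqrt(114)

E = 100*u^2 + 1, F = 100*u*v, G = 100*v^2 + 1; EG − F² = 100*u^2 + 100*v^2 + 1; √(EG − F²) = sqrt(100*u^2 + 100*v^2 + 1). At the given point: 3*sqrt(114).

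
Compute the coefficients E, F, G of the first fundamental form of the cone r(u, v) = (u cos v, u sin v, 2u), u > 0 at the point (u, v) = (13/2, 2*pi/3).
E = 5;  F = 0;  G = 169/4

Partials: r_u = (cos(v), sin(v), 2), r_v = (-u*sin(v), u*cos(v), 0). As functions of (u, v):
  E = r_u · r_u = 5,
  F = r_u · r_v = 0,
  G = r_v · r_v = u^2.
Evaluating at (u, v) = (13/2, 2*pi/3): E = 5, F = 0, G = 169/4.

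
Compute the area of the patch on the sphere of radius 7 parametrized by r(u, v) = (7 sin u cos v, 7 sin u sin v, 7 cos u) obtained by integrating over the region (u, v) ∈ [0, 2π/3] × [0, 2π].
Area = 147*pi

Area = ∫∫ √(EG − F²) du dv with √(EG − F²) = 49*Abs(sin(u)). Integrating over [0, 2π/3] × [0, 2π] gives 147*pi.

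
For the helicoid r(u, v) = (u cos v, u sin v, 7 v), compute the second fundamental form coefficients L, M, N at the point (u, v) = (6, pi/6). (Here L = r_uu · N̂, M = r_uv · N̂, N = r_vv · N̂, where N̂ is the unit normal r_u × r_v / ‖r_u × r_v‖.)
L = 0;  M = -7*sqrt(85)/85;  N = 0

Compute the unit normal N̂(u, v) = (7*sin(v)/sqrt(u^2 + 49), -7*cos(v)/sqrt(u^2 + 49), u/sqrt(u^2 + 49)), and the second partials r_uu, r_uv, r_vv. Take dot products:
  L(u, v) = r_uu · N̂ = 0,
  M(u, v) = r_uv · N̂ = -7/sqrt(u^2 + 49),
  N(u, v) = r_vv · N̂ = 0.
Evaluating at (u, v) = (6, pi/6):
  L = 0, M = -7*sqrt(85)/85, N = 0.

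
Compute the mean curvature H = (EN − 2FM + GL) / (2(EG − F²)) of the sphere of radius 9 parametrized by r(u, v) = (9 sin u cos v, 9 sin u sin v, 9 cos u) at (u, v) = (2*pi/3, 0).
H = -1/9

With E = 81, F = 0, G = 81*sin(u)^2, L = -9*sin(u)/Abs(sin(u)), M = 0, N = -9*sin(u)^3/Abs(sin(u)), assemble
  H = (EN − 2FM + GL) / (2(EG − F²)) = -sin(u)/(9*Abs(sin(u))).
At (u, v) = (2*pi/3, 0): H = -1/9.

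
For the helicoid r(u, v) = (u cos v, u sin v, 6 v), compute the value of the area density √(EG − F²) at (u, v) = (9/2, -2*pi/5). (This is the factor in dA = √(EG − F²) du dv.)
√(EG − F²)|_{(9/2, -2*pi/5)} = 15/2

E = 1, F = 0, G = u^2 + 36, so EG − F² = u^2 + 36. Taking the positive square root: √(EG − F²) = sqrt(u^2 + 36). At (u, v) = (9/2, -2*pi/5): 15/2.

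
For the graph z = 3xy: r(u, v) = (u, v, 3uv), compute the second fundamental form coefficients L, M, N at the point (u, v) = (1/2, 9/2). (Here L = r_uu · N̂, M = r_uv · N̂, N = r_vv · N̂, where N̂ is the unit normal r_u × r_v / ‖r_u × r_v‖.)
L = 0;  M = 3*sqrt(742)/371;  N = 0

Compute the unit normal N̂(u, v) = (-3*v/sqrt(9*u^2 + 9*v^2 + 1), -3*u/sqrt(9*u^2 + 9*v^2 + 1), 1/sqrt(9*u^2 + 9*v^2 + 1)), and the second partials r_uu, r_uv, r_vv. Take dot products:
  L(u, v) = r_uu · N̂ = 0,
  M(u, v) = r_uv · N̂ = 3/sqrt(9*u^2 + 9*v^2 + 1),
  N(u, v) = r_vv · N̂ = 0.
Evaluating at (u, v) = (1/2, 9/2):
  L = 0, M = 3*sqrt(742)/371, N = 0.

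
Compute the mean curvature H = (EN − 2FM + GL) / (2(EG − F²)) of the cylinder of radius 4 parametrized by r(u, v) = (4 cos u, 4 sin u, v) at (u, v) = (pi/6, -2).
H = -1/8

With E = 16, F = 0, G = 1, L = -4, M = 0, N = 0, assemble
  H = (EN − 2FM + GL) / (2(EG − F²)) = -1/8.
At (u, v) = (pi/6, -2): H = -1/8.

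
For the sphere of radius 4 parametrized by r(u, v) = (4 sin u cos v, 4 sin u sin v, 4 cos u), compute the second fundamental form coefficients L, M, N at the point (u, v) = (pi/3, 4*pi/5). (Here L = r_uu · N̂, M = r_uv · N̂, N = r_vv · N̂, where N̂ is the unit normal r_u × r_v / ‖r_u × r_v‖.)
L = -4;  M = 0;  N = -3

Compute the unit normal N̂(u, v) = (sin(u)^2*cos(v)/Abs(sin(u)), sin(u)^2*sin(v)/Abs(sin(u)), sin(2*u)/(2*Abs(sin(u)))), and the second partials r_uu, r_uv, r_vv. Take dot products:
  L(u, v) = r_uu · N̂ = -4*sin(u)/Abs(sin(u)),
  M(u, v) = r_uv · N̂ = 0,
  N(u, v) = r_vv · N̂ = -4*sin(u)^3/Abs(sin(u)).
Evaluating at (u, v) = (pi/3, 4*pi/5):
  L = -4, M = 0, N = -3.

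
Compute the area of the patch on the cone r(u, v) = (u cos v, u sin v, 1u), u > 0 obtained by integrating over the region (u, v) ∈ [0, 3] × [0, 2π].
Area = 9*sqrt(2)*pi

Area = ∫∫ √(EG − F²) du dv with √(EG − F²) = sqrt(2)*Abs(u). Integrating over [0, 3] × [0, 2π] gives 9*sqrt(2)*pi.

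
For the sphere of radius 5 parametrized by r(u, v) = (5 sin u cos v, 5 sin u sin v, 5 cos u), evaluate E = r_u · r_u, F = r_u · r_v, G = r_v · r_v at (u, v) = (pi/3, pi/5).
E = 25;  F = 0;  G = 75/4

Partials: r_u = (5*cos(u)*cos(v), 5*sin(v)*cos(u), -5*sin(u)), r_v = (-5*sin(u)*sin(v), 5*sin(u)*cos(v), 0). As functions of (u, v):
  E = r_u · r_u = 25,
  F = r_u · r_v = 0,
  G = r_v · r_v = 25*sin(u)^2.
Evaluating at (u, v) = (pi/3, pi/5): E = 25, F = 0, G = 75/4.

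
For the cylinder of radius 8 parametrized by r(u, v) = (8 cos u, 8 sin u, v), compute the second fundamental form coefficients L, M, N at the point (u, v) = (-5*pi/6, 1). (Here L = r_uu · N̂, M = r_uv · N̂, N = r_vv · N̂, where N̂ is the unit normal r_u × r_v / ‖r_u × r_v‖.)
L = -8;  M = 0;  N = 0

Compute the unit normal N̂(u, v) = (cos(u), sin(u), 0), and the second partials r_uu, r_uv, r_vv. Take dot products:
  L(u, v) = r_uu · N̂ = -8,
  M(u, v) = r_uv · N̂ = 0,
  N(u, v) = r_vv · N̂ = 0.
Evaluating at (u, v) = (-5*pi/6, 1):
  L = -8, M = 0, N = 0.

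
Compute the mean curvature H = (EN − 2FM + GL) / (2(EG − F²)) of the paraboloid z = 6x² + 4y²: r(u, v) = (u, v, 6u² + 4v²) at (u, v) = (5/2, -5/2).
H = 6010*sqrt(1301)/1692601

With E = 144*u^2 + 1, F = 96*u*v, G = 64*v^2 + 1, L = 12/sqrt(144*u^2 + 64*v^2 + 1), M = 0, N = 8/sqrt(144*u^2 + 64*v^2 + 1), assemble
  H = (EN − 2FM + GL) / (2(EG − F²)) = 2*(288*u^2 + 192*v^2 + 5)/(144*u^2 + 64*v^2 + 1)^(3/2).
At (u, v) = (5/2, -5/2): H = 6010*sqrt(1301)/1692601.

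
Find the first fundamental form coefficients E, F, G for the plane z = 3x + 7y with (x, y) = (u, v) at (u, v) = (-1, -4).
E = 10;  F = 21;  G = 50

Partials: r_u = (1, 0, 3), r_v = (0, 1, 7). As functions of (u, v):
  E = r_u · r_u = 10,
  F = r_u · r_v = 21,
  G = r_v · r_v = 50.
Evaluating at (u, v) = (-1, -4): E = 10, F = 21, G = 50.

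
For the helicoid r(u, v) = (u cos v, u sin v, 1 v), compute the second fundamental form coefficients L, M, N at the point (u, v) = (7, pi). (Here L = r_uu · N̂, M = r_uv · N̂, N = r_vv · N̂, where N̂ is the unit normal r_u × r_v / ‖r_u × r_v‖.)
L = 0;  M = -sqrt(2)/10;  N = 0

Compute the unit normal N̂(u, v) = (sin(v)/sqrt(u^2 + 1), -cos(v)/sqrt(u^2 + 1), u/sqrt(u^2 + 1)), and the second partials r_uu, r_uv, r_vv. Take dot products:
  L(u, v) = r_uu · N̂ = 0,
  M(u, v) = r_uv · N̂ = -1/sqrt(u^2 + 1),
  N(u, v) = r_vv · N̂ = 0.
Evaluating at (u, v) = (7, pi):
  L = 0, M = -sqrt(2)/10, N = 0.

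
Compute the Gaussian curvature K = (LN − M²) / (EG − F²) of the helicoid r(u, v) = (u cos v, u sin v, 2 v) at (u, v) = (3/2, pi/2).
K = -64/625

Coefficients of the first fundamental form: E = 1, F = 0, G = u^2 + 4.
Coefficients of the second fundamental form: L = 0, M = -2/sqrt(u^2 + 4), N = 0.
Assemble K = (LN − M²)/(EG − F²) = -4/(u^2 + 4)^2. At (u, v) = (3/2, pi/2): K = -64/625.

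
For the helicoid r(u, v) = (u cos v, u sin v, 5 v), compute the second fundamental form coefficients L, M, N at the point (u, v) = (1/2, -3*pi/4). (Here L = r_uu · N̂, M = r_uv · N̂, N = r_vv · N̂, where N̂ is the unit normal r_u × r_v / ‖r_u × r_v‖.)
L = 0;  M = -10*sqrt(101)/101;  N = 0

Compute the unit normal N̂(u, v) = (5*sin(v)/sqrt(u^2 + 25), -5*cos(v)/sqrt(u^2 + 25), u/sqrt(u^2 + 25)), and the second partials r_uu, r_uv, r_vv. Take dot products:
  L(u, v) = r_uu · N̂ = 0,
  M(u, v) = r_uv · N̂ = -5/sqrt(u^2 + 25),
  N(u, v) = r_vv · N̂ = 0.
Evaluating at (u, v) = (1/2, -3*pi/4):
  L = 0, M = -10*sqrt(101)/101, N = 0.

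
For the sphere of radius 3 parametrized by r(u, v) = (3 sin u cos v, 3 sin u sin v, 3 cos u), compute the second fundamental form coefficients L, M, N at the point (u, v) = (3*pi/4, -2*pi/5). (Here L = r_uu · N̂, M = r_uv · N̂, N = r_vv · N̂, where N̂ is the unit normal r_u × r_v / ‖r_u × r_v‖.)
L = -3;  M = 0;  N = -3/2

Compute the unit normal N̂(u, v) = (sin(u)^2*cos(v)/Abs(sin(u)), sin(u)^2*sin(v)/Abs(sin(u)), sin(2*u)/(2*Abs(sin(u)))), and the second partials r_uu, r_uv, r_vv. Take dot products:
  L(u, v) = r_uu · N̂ = -3*sin(u)/Abs(sin(u)),
  M(u, v) = r_uv · N̂ = 0,
  N(u, v) = r_vv · N̂ = -3*sin(u)^3/Abs(sin(u)).
Evaluating at (u, v) = (3*pi/4, -2*pi/5):
  L = -3, M = 0, N = -3/2.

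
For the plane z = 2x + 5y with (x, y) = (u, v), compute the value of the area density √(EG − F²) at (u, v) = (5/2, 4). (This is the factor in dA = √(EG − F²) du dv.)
√(EG − F²)|_{(5/2, 4)} = sqrt(30)

E = 5, F = 10, G = 26, so EG − F² = 30. Taking the positive square root: √(EG − F²) = sqrt(30). At (u, v) = (5/2, 4): sqrt(30).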